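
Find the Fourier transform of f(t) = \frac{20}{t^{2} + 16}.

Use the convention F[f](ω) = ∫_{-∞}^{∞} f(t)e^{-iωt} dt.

F(ω) = 5 \pi e^{- 4 \left|{\omega}\right|}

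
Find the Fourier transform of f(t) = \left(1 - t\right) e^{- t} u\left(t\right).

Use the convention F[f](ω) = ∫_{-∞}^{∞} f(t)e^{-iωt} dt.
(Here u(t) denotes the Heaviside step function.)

F(ω) = \frac{i \omega}{- \omega^{2} + 2 i \omega + 1}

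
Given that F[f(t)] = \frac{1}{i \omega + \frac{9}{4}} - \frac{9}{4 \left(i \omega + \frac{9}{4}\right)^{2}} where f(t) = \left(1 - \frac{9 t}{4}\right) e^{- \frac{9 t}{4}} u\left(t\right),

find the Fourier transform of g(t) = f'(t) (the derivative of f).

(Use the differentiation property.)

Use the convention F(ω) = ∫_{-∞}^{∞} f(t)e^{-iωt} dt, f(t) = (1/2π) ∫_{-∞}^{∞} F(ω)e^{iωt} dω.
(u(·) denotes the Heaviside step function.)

F[g](ω) = \frac{16 \omega^{2}}{16 \omega^{2} - 72 i \omega - 81}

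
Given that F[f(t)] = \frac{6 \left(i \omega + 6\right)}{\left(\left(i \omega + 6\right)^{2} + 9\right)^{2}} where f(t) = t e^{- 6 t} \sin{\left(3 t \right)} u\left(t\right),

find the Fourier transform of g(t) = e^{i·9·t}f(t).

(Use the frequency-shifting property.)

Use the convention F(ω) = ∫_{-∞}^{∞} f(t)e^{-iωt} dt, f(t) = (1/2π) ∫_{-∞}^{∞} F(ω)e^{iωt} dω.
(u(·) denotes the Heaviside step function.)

F[g](ω) = \frac{6 \left(i \left(\omega - 9\right) + 6\right)}{\left(\left(i \left(\omega - 9\right) + 6\right)^{2} + 9\right)^{2}}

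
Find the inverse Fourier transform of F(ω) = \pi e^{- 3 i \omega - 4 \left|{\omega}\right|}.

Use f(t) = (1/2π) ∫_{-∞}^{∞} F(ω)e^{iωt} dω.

f(t) = \frac{4}{\left(t - 3\right)^{2} + 16}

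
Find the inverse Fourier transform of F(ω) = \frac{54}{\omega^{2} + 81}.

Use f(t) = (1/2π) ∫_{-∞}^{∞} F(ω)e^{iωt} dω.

f(t) = 3 e^{- 9 \left|{t}\right|}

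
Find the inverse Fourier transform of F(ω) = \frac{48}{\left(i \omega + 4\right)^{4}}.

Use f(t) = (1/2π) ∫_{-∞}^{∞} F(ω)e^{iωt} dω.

f(t) = 8 t^{3} e^{- 4 t} u\left(t\right)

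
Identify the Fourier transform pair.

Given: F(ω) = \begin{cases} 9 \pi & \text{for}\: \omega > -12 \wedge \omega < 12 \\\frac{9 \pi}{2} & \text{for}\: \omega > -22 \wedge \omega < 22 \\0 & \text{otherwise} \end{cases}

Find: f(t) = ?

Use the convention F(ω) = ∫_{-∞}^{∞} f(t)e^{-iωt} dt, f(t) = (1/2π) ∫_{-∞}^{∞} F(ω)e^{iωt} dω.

f(t) = \frac{9 \sin{\left(17 t \right)} \cos{\left(5 t \right)}}{t}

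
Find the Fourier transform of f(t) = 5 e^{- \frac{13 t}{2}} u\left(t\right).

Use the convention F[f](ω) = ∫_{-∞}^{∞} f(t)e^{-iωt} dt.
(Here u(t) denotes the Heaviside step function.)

F(ω) = \frac{10}{2 i \omega + 13}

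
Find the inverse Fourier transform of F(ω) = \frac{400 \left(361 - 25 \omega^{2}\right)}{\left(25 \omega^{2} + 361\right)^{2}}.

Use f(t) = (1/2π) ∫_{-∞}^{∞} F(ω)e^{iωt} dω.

f(t) = 8 e^{- \frac{19 \left|{t}\right|}{5}} \left|{t}\right|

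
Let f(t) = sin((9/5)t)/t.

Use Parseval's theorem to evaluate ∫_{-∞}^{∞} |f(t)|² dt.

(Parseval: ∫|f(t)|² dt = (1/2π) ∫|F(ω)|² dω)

∫|f(t)|² dt = \frac{9 \pi}{5}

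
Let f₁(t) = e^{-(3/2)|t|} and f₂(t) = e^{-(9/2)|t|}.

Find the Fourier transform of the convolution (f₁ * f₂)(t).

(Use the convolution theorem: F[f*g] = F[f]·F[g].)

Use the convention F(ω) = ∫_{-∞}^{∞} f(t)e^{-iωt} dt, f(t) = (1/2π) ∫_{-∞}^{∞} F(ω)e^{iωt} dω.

F[f₁*f₂](ω) = \frac{432}{16 \omega^{4} + 360 \omega^{2} + 729}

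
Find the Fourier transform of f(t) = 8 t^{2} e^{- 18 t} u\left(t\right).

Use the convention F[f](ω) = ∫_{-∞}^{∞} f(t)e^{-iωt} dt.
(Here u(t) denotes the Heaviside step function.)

F(ω) = \frac{16}{\left(i \omega + 18\right)^{3}}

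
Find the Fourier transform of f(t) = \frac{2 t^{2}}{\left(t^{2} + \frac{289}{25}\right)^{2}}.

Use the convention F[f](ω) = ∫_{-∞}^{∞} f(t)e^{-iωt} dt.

F(ω) = \frac{\pi \left(5 - 17 \left|{\omega}\right|\right) e^{- \frac{17 \left|{\omega}\right|}{5}}}{17}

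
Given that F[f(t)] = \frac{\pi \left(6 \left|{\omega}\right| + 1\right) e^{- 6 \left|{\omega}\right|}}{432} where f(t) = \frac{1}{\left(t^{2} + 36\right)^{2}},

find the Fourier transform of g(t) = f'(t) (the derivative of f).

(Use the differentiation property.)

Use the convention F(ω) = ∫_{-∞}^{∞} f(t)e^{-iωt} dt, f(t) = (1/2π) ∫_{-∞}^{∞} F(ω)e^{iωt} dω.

F[g](ω) = \frac{i \pi \omega \left(6 \left|{\omega}\right| + 1\right) e^{- 6 \left|{\omega}\right|}}{432}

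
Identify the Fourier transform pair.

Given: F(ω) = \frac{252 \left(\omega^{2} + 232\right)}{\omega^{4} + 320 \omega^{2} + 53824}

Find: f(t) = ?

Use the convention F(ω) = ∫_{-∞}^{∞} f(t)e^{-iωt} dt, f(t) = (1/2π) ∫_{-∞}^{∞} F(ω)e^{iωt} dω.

f(t) = 9 e^{- 14 \left|{t}\right|} \cos{\left(6 \left|{t}\right| \right)}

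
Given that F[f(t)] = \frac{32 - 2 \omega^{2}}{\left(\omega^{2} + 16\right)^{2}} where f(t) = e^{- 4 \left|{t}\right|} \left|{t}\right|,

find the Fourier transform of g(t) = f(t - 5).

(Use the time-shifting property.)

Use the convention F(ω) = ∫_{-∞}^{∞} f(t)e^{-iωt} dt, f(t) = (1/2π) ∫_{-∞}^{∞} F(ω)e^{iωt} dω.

F[g](ω) = \frac{2 \left(16 - \omega^{2}\right) e^{- 5 i \omega}}{\left(\omega^{2} + 16\right)^{2}}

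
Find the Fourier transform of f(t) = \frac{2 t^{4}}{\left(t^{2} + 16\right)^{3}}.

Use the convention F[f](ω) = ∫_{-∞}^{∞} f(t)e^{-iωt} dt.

F(ω) = \frac{\pi \left(16 \omega^{2} - 20 \left|{\omega}\right| + 3\right) e^{- 4 \left|{\omega}\right|}}{16}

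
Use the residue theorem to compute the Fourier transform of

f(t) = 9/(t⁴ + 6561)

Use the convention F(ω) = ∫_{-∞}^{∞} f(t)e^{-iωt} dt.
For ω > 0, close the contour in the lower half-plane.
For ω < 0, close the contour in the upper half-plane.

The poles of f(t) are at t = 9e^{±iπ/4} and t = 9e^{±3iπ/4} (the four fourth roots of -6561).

Let g(z) = f(z)e^{-iωz}; for large |z| the factor e^{-iωz} decays in the lower half-plane when ω > 0 and in the upper half-plane when ω < 0.

Case ω > 0 (lower half-plane, clockwise contour ⇒ F(ω) = -2πi·ΣRes):
  Res_{z = - \frac{9 \sqrt{2}}{2} - \frac{9 \sqrt{2} i}{2}} g(z) = \frac{\sqrt{2} i \left(1 - i\right) e^{\frac{9 \sqrt{2} \omega \left(-1 + i\right)}{2}}}{648}
  Res_{z = \frac{9 \sqrt{2}}{2} - \frac{9 \sqrt{2} i}{2}} g(z) = \frac{\sqrt{2} i \left(1 + i\right) e^{- \frac{9 \sqrt{2} \omega \left(1 + i\right)}{2}}}{648}
  F(ω) = -2πi·ΣRes = \frac{\sqrt{2} \pi \left(1 - i\right) \left(e^{9 \sqrt{2} i \omega} + i\right) e^{- \frac{9 \sqrt{2} \omega \left(1 + i\right)}{2}}}{324} = \frac{\pi e^{- \frac{9 \sqrt{2} \omega}{2}} \sin{\left(\frac{9 \sqrt{2} \omega}{2} + \frac{\pi}{4} \right)}}{81}

Case ω < 0 (upper half-plane, counterclockwise contour ⇒ F(ω) = +2πi·ΣRes):
  Res_{z = \frac{9 \sqrt{2}}{2} + \frac{9 \sqrt{2} i}{2}} g(z) = \frac{\sqrt{2} i \left(-1 + i\right) e^{\frac{9 \sqrt{2} \omega \left(1 - i\right)}{2}}}{648}
  Res_{z = - \frac{9 \sqrt{2}}{2} + \frac{9 \sqrt{2} i}{2}} g(z) = \frac{\sqrt{2} \left(1 - i\right) e^{\frac{9 \sqrt{2} \omega \left(1 + i\right)}{2}}}{648}
  F(ω) = 2πi·ΣRes = - \frac{\sqrt{2} i \pi \left(i \left(1 - i\right) e^{\frac{9 \sqrt{2} \omega \left(1 - i\right)}{2}} - \left(1 - i\right) e^{\frac{9 \sqrt{2} \omega \left(1 + i\right)}{2}}\right)}{324} = \frac{\pi e^{\frac{9 \sqrt{2} \omega}{2}} \cos{\left(\frac{9 \sqrt{2} \omega}{2} + \frac{\pi}{4} \right)}}{81}

Both cases combine into a single formula in |ω|:

F(ω) = \frac{\pi e^{- \frac{9 \sqrt{2} \left|{\omega}\right|}{2}} \sin{\left(\frac{9 \sqrt{2} \left|{\omega}\right|}{2} + \frac{\pi}{4} \right)}}{81}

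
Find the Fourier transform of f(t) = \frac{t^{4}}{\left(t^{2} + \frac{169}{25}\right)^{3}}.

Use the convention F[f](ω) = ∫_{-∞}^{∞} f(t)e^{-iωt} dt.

F(ω) = \frac{\pi \left(169 \omega^{2} - 325 \left|{\omega}\right| + 75\right) e^{- \frac{13 \left|{\omega}\right|}{5}}}{520}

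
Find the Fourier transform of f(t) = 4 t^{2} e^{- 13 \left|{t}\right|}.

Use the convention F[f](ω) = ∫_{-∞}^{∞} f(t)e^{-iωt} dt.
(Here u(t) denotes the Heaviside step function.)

F(ω) = \frac{208 \left(169 - 3 \omega^{2}\right)}{\left(\omega^{2} + 169\right)^{3}}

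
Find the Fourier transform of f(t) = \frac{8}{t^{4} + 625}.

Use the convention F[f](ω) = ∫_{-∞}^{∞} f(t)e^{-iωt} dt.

F(ω) = \frac{8 \pi e^{- \frac{5 \sqrt{2} \left|{\omega}\right|}{2}} \sin{\left(\frac{5 \sqrt{2} \left|{\omega}\right|}{2} + \frac{\pi}{4} \right)}}{125}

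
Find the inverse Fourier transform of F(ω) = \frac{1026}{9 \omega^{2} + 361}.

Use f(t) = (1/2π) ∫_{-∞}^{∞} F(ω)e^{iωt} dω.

f(t) = 9 e^{- \frac{19 \left|{t}\right|}{3}}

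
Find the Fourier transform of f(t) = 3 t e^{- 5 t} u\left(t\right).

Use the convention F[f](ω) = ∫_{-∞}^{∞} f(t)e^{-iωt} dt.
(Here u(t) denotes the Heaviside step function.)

F(ω) = \frac{3}{\left(i \omega + 5\right)^{2}}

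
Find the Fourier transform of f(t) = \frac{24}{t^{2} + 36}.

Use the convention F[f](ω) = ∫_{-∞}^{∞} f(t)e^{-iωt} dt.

F(ω) = 4 \pi e^{- 6 \left|{\omega}\right|}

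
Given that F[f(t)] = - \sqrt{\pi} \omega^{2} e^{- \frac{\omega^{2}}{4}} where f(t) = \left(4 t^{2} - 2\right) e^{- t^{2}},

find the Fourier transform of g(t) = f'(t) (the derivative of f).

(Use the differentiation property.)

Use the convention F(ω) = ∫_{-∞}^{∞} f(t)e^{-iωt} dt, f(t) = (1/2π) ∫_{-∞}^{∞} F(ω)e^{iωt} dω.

F[g](ω) = - i \sqrt{\pi} \omega^{3} e^{- \frac{\omega^{2}}{4}}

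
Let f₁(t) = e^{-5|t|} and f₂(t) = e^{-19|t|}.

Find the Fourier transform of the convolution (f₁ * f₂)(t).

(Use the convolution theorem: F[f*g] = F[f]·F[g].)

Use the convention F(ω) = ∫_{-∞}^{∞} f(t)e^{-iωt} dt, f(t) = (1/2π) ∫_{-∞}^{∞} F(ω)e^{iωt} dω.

F[f₁*f₂](ω) = \frac{380}{\left(\omega^{2} + 25\right) \left(\omega^{2} + 361\right)}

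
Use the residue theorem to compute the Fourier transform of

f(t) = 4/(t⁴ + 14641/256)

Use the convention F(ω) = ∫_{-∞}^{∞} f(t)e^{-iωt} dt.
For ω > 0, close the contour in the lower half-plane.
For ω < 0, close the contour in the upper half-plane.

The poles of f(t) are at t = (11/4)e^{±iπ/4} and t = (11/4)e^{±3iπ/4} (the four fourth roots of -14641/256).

Let g(z) = f(z)e^{-iωz}; for large |z| the factor e^{-iωz} decays in the lower half-plane when ω > 0 and in the upper half-plane when ω < 0.

Case ω > 0 (lower half-plane, clockwise contour ⇒ F(ω) = -2πi·ΣRes):
  Res_{z = - \frac{11 \sqrt{2}}{8} - \frac{11 \sqrt{2} i}{8}} g(z) = \frac{32 \sqrt{2} \left(1 + i\right) e^{\frac{11 \sqrt{2} \omega \left(-1 + i\right)}{8}}}{1331}
  Res_{z = \frac{11 \sqrt{2}}{8} - \frac{11 \sqrt{2} i}{8}} g(z) = \frac{32 \sqrt{2} \left(-1 + i\right) e^{- \frac{11 \sqrt{2} \omega \left(1 + i\right)}{8}}}{1331}
  F(ω) = -2πi·ΣRes = \frac{64 \sqrt{2} \pi \left(\left(1 - i\right) e^{\frac{11 \sqrt{2} i \omega}{4}} + 1 + i\right) e^{- \frac{11 \sqrt{2} \omega \left(1 + i\right)}{8}}}{1331} = \frac{256 \pi e^{- \frac{11 \sqrt{2} \omega}{8}} \sin{\left(\frac{11 \sqrt{2} \omega}{8} + \frac{\pi}{4} \right)}}{1331}

Case ω < 0 (upper half-plane, counterclockwise contour ⇒ F(ω) = +2πi·ΣRes):
  Res_{z = \frac{11 \sqrt{2}}{8} + \frac{11 \sqrt{2} i}{8}} g(z) = - \frac{32 \sqrt{2} \left(1 + i\right) e^{\frac{11 \sqrt{2} \omega \left(1 - i\right)}{8}}}{1331}
  Res_{z = - \frac{11 \sqrt{2}}{8} + \frac{11 \sqrt{2} i}{8}} g(z) = \frac{32 \sqrt{2} \left(1 - i\right) e^{\frac{11 \sqrt{2} \omega \left(1 + i\right)}{8}}}{1331}
  F(ω) = 2πi·ΣRes = - \frac{64 \sqrt{2} i \pi \left(\left(1 + i\right) e^{\frac{11 \sqrt{2} \omega \left(1 - i\right)}{8}} - \left(1 - i\right) e^{\frac{11 \sqrt{2} \omega \left(1 + i\right)}{8}}\right)}{1331} = \frac{256 \pi e^{\frac{11 \sqrt{2} \omega}{8}} \cos{\left(\frac{11 \sqrt{2} \omega}{8} + \frac{\pi}{4} \right)}}{1331}

Both cases combine into a single formula in |ω|:

F(ω) = \frac{256 \pi e^{- \frac{11 \sqrt{2} \left|{\omega}\right|}{8}} \sin{\left(\frac{11 \sqrt{2} \left|{\omega}\right|}{8} + \frac{\pi}{4} \right)}}{1331}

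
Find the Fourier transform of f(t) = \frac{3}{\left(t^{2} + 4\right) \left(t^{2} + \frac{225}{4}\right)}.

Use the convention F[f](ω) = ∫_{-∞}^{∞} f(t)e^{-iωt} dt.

F(ω) = \frac{6 \pi e^{- 2 \left|{\omega}\right|}}{209} - \frac{8 \pi e^{- \frac{15 \left|{\omega}\right|}{2}}}{1045}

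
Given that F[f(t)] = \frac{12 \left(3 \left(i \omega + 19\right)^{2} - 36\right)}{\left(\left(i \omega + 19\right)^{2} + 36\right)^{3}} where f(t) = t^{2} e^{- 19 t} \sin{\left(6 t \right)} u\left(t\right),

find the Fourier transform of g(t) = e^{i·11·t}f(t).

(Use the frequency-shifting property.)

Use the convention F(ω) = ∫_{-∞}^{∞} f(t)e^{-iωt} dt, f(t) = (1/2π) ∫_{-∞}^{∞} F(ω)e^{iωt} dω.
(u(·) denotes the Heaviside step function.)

F[g](ω) = \frac{36 \left(\left(i \left(\omega - 11\right) + 19\right)^{2} - 12\right)}{\left(\left(i \left(\omega - 11\right) + 19\right)^{2} + 36\right)^{3}}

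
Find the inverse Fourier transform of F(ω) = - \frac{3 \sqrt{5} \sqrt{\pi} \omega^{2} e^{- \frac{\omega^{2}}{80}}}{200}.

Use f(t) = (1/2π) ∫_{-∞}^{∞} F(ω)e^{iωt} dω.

f(t) = 3 \left(80 t^{2} - 2\right) e^{- 20 t^{2}}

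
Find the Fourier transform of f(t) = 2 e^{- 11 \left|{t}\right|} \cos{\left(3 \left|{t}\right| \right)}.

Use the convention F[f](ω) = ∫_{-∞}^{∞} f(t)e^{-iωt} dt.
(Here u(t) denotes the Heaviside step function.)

F(ω) = \frac{44 \left(\omega^{2} + 130\right)}{\omega^{4} + 224 \omega^{2} + 16900}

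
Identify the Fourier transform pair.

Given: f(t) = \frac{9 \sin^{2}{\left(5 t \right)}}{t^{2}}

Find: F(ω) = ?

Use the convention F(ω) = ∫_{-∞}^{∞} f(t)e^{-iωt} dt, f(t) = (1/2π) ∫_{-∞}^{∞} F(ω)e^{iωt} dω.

F(ω) = \begin{cases} \frac{9 \pi \left(10 - \left|{\omega}\right|\right)}{2} & \text{for}\: \omega > -10 \wedge \omega < 10 \\0 & \text{otherwise} \end{cases}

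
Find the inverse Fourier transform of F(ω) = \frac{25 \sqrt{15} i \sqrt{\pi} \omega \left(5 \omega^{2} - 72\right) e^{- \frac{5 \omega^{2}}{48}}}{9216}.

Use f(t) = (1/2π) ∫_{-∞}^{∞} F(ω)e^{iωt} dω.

f(t) = 9 t^{3} e^{- \frac{12 t^{2}}{5}}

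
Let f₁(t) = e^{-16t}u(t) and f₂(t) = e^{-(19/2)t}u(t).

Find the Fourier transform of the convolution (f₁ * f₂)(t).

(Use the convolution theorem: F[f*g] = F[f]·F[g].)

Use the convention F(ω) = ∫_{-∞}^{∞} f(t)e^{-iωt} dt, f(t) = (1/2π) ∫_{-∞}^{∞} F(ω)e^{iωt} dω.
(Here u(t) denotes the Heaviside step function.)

F[f₁*f₂](ω) = \frac{2}{\left(i \omega + 16\right) \left(2 i \omega + 19\right)}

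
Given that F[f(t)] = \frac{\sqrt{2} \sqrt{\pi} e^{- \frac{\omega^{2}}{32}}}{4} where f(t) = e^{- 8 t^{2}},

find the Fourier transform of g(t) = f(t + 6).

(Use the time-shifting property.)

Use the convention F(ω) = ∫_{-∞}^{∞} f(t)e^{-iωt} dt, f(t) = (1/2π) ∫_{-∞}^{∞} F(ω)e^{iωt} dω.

F[g](ω) = \frac{\sqrt{2} \sqrt{\pi} e^{\frac{\omega \left(- \omega + 192 i\right)}{32}}}{4}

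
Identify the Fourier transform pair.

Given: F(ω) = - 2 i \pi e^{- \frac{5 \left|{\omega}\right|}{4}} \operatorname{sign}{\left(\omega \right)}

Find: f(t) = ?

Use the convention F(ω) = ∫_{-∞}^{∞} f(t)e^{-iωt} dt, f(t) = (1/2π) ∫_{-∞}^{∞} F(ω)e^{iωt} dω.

f(t) = \frac{2 t}{t^{2} + \frac{25}{16}}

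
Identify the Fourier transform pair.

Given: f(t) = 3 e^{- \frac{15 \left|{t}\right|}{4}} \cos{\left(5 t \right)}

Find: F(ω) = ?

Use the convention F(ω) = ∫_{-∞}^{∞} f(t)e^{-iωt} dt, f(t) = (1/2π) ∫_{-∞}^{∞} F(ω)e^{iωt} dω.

F(ω) = \frac{360 \left(16 \omega^{2} + 625\right)}{256 \omega^{4} - 5600 \omega^{2} + 390625}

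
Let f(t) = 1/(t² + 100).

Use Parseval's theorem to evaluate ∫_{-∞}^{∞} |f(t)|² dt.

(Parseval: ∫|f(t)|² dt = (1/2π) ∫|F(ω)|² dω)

∫|f(t)|² dt = \frac{\pi}{2000}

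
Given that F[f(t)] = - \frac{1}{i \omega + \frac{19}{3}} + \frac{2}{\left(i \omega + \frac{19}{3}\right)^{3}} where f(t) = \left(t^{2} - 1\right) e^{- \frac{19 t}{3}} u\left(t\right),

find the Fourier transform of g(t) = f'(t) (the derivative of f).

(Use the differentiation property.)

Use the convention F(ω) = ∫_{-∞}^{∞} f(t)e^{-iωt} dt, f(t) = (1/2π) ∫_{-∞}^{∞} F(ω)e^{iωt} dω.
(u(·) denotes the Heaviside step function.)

F[g](ω) = \frac{3 i \omega \left(54 i \omega - \left(3 i \omega + 19\right)^{3} + 342\right)}{\left(3 i \omega + 19\right)^{4}}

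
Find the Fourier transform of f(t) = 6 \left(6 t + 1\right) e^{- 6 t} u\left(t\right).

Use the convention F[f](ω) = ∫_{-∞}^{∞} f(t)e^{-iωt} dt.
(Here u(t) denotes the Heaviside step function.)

F(ω) = \frac{6 \left(- i \omega - 12\right)}{\omega^{2} - 12 i \omega - 36}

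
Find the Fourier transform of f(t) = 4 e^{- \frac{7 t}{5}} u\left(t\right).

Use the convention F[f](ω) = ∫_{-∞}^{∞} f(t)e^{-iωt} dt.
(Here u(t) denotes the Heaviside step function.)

F(ω) = \frac{20}{5 i \omega + 7}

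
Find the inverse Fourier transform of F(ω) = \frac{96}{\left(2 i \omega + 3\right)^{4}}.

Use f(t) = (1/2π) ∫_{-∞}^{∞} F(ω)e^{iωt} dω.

f(t) = t^{3} e^{- \frac{3 t}{2}} u\left(t\right)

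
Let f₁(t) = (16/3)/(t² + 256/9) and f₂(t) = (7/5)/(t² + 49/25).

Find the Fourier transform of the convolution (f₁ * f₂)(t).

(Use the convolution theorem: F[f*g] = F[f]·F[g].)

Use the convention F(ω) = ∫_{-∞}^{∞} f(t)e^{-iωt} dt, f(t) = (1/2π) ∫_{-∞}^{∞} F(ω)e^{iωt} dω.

F[f₁*f₂](ω) = \pi^{2} e^{- \frac{101 \left|{\omega}\right|}{15}}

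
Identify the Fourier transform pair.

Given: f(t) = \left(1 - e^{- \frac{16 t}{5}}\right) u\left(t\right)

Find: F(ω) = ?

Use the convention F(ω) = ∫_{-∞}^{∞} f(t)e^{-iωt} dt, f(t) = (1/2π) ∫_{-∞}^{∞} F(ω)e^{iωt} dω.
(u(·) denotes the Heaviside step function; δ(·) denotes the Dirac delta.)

F(ω) = \pi \delta\left(\omega\right) - \frac{16 i}{5 \omega \left(i \omega + \frac{16}{5}\right)}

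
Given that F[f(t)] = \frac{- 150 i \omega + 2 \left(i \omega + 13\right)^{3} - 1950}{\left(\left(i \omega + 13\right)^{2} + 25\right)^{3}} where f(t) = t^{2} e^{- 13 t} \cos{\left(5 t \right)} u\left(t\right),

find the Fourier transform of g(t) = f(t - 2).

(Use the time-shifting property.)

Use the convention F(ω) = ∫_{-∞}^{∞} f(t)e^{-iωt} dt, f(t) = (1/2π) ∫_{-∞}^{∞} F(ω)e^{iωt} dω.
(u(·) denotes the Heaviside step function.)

F[g](ω) = \frac{2 \left(- 75 i \omega + \left(i \omega + 13\right)^{3} - 975\right) e^{- 2 i \omega}}{\left(\left(i \omega + 13\right)^{2} + 25\right)^{3}}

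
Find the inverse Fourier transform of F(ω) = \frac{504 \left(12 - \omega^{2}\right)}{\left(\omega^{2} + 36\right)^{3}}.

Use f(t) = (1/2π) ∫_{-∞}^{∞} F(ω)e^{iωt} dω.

f(t) = 7 t^{2} e^{- 6 \left|{t}\right|}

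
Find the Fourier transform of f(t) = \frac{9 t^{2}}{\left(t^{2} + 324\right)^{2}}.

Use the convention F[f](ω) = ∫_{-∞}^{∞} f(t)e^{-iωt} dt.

F(ω) = \frac{\pi \left(1 - 18 \left|{\omega}\right|\right) e^{- 18 \left|{\omega}\right|}}{4}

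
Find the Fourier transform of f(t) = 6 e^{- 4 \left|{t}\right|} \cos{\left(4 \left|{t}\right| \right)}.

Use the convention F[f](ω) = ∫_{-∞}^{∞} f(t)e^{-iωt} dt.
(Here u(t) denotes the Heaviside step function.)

F(ω) = \frac{48 \left(\omega^{2} + 32\right)}{\omega^{4} + 1024}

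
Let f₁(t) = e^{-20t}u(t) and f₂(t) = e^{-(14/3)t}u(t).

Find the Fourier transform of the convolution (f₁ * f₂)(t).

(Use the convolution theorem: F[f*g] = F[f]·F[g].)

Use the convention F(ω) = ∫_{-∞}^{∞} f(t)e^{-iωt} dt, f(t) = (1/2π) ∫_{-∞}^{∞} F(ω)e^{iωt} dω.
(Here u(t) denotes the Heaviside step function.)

F[f₁*f₂](ω) = \frac{3}{\left(i \omega + 20\right) \left(3 i \omega + 14\right)}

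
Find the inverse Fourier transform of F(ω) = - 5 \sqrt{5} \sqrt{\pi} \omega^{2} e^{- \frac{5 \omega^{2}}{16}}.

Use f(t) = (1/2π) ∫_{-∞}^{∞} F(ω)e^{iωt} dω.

f(t) = 8 \left(\frac{16 t^{2}}{5} - 2\right) e^{- \frac{4 t^{2}}{5}}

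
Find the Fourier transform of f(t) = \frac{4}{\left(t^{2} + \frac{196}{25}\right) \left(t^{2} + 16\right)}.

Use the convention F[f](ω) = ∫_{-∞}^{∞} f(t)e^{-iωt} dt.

F(ω) = - \frac{25 \pi e^{- 4 \left|{\omega}\right|}}{204} + \frac{125 \pi e^{- \frac{14 \left|{\omega}\right|}{5}}}{714}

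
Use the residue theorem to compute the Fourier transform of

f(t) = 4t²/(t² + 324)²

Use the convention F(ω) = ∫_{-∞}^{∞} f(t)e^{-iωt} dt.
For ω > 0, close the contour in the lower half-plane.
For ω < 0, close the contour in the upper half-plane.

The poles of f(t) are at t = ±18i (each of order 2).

Let g(z) = f(z)e^{-iωz}; for large |z| the factor e^{-iωz} decays in the lower half-plane when ω > 0 and in the upper half-plane when ω < 0.

Case ω > 0 (lower half-plane, clockwise contour ⇒ F(ω) = -2πi·ΣRes):
  Res_{z = - 18 i} g(z) = i \left(\frac{1}{18} - \omega\right) e^{- 18 \omega} (pole of order 2)
  F(ω) = -2πi·ΣRes = \frac{\pi \left(1 - 18 \omega\right) e^{- 18 \omega}}{9}

Case ω < 0 (upper half-plane, counterclockwise contour ⇒ F(ω) = +2πi·ΣRes):
  Res_{z = 18 i} g(z) = i \left(- \omega - \frac{1}{18}\right) e^{18 \omega} (pole of order 2)
  F(ω) = 2πi·ΣRes = \frac{\pi \left(18 \omega + 1\right) e^{18 \omega}}{9}

Both cases combine into a single formula in |ω|:

F(ω) = \frac{\pi \left(1 - 18 \left|{\omega}\right|\right) e^{- 18 \left|{\omega}\right|}}{9}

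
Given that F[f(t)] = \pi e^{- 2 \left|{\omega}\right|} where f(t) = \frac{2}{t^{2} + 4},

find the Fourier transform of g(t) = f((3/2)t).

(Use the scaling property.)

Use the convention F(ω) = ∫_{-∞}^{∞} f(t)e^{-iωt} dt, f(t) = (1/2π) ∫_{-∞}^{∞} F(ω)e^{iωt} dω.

F[g](ω) = \frac{2 \pi e^{- \frac{4 \left|{\omega}\right|}{3}}}{3}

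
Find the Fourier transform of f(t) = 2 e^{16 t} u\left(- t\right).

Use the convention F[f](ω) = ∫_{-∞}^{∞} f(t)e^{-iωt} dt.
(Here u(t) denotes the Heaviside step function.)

F(ω) = - \frac{2}{i \omega - 16}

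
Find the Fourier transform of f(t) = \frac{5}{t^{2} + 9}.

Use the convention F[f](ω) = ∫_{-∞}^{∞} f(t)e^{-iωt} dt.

F(ω) = \frac{5 \pi e^{- 3 \left|{\omega}\right|}}{3}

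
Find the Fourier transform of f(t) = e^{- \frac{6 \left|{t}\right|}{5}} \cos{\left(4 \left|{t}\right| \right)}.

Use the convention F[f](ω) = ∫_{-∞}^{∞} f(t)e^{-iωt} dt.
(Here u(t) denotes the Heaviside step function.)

F(ω) = \frac{60 \left(25 \omega^{2} + 436\right)}{625 \omega^{4} - 18200 \omega^{2} + 190096}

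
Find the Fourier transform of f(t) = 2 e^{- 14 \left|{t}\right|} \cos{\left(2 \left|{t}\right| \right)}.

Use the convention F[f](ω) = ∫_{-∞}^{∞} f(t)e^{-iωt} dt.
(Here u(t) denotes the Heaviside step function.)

F(ω) = \frac{56 \left(\omega^{2} + 200\right)}{\omega^{4} + 384 \omega^{2} + 40000}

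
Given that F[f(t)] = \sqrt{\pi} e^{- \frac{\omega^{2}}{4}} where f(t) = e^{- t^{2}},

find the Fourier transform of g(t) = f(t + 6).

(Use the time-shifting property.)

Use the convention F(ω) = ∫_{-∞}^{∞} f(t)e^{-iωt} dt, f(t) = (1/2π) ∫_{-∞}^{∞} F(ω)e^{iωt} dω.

F[g](ω) = \sqrt{\pi} e^{\frac{\omega \left(- \omega + 24 i\right)}{4}}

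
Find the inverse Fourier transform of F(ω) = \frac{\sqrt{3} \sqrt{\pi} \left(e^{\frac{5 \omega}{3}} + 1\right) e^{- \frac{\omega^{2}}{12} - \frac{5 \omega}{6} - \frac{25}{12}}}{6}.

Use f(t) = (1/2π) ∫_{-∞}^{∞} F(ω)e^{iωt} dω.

f(t) = e^{- 3 t^{2}} \cos{\left(5 t \right)}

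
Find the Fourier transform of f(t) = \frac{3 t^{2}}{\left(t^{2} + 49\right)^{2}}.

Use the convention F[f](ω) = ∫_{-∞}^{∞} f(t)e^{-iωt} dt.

F(ω) = \frac{3 \pi \left(1 - 7 \left|{\omega}\right|\right) e^{- 7 \left|{\omega}\right|}}{14}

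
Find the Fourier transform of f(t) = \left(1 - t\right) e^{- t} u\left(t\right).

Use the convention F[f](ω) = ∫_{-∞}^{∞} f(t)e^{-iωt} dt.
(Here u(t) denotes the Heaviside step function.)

F(ω) = \frac{i \omega}{- \omega^{2} + 2 i \omega + 1}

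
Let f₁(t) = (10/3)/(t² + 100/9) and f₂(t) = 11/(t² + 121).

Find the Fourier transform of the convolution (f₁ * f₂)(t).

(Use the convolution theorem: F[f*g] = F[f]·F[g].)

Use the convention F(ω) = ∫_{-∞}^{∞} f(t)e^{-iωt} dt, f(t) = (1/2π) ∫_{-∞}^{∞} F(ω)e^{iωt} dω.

F[f₁*f₂](ω) = \pi^{2} e^{- \frac{43 \left|{\omega}\right|}{3}}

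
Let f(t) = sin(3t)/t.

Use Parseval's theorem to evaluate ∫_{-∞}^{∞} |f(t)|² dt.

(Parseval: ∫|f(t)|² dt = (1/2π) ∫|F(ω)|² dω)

∫|f(t)|² dt = 3 \pi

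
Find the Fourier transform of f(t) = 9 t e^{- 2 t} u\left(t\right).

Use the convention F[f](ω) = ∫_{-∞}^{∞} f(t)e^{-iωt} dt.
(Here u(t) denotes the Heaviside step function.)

F(ω) = \frac{9}{\left(i \omega + 2\right)^{2}}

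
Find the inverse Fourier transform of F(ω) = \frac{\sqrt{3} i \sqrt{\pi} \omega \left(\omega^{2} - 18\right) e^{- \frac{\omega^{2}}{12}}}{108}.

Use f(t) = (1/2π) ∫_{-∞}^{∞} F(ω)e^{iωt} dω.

f(t) = 6 t^{3} e^{- 3 t^{2}}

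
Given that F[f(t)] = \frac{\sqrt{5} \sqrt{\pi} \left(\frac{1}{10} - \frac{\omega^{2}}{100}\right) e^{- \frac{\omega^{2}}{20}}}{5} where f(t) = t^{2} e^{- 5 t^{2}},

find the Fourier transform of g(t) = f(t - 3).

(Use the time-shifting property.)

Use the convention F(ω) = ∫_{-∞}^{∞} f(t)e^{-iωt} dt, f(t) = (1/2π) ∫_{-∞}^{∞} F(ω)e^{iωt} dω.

F[g](ω) = \frac{\sqrt{5} \sqrt{\pi} \left(10 - \omega^{2}\right) e^{- \frac{\omega \left(\omega + 60 i\right)}{20}}}{500}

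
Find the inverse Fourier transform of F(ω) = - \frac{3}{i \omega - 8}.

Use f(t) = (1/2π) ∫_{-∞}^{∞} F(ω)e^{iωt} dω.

f(t) = 3 e^{8 t} u\left(- t\right)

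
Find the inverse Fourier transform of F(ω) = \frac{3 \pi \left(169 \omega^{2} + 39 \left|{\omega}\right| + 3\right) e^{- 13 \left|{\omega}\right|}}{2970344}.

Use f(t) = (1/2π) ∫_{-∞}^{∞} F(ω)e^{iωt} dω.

f(t) = \frac{3}{\left(t^{2} + 169\right)^{3}}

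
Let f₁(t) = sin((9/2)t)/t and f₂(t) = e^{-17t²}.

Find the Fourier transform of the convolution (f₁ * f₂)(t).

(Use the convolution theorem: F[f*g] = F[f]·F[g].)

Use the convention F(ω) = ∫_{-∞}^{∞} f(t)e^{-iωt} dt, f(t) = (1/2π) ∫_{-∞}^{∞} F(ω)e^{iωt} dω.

F[f₁*f₂](ω) = \begin{cases} \frac{\sqrt{17} \pi^{\frac{3}{2}} e^{- \frac{\omega^{2}}{68}}}{17} & \text{for}\: \omega > - \frac{9}{2} \wedge \omega < \frac{9}{2} \\0 & \text{otherwise} \end{cases}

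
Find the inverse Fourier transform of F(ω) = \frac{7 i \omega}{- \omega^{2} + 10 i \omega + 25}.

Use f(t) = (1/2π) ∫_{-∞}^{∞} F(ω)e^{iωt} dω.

f(t) = 7 \left(1 - 5 t\right) e^{- 5 t} u\left(t\right)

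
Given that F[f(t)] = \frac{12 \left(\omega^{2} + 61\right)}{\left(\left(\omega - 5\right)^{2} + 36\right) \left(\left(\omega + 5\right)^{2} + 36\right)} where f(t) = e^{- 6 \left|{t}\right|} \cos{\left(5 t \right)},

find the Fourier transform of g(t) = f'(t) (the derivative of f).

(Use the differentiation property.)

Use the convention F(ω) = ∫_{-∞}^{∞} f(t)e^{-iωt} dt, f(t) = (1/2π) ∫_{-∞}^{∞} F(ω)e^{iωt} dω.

F[g](ω) = \frac{12 i \omega \left(\omega^{2} + 61\right)}{\omega^{4} + 22 \omega^{2} + 3721}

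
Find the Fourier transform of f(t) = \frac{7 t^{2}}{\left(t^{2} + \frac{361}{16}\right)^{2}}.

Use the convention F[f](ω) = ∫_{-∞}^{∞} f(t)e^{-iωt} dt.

F(ω) = \frac{7 \pi \left(4 - 19 \left|{\omega}\right|\right) e^{- \frac{19 \left|{\omega}\right|}{4}}}{38}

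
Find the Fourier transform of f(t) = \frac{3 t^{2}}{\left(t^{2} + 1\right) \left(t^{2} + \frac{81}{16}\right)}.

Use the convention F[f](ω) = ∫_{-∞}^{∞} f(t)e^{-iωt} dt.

F(ω) = - \frac{48 \pi e^{- \left|{\omega}\right|}}{65} + \frac{108 \pi e^{- \frac{9 \left|{\omega}\right|}{4}}}{65}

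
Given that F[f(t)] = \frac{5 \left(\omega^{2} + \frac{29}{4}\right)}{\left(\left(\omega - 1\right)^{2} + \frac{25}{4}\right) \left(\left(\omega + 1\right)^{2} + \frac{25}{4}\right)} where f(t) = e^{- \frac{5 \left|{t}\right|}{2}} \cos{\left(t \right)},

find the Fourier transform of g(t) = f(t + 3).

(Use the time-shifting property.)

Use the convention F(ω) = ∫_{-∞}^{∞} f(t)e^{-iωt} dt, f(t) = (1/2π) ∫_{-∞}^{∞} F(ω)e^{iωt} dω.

F[g](ω) = \frac{\left(80 \omega^{2} + 580\right) e^{3 i \omega}}{16 \omega^{4} + 168 \omega^{2} + 841}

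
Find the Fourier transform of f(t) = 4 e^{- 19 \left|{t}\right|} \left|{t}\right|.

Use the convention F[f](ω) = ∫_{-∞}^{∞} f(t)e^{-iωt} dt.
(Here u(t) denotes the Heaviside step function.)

F(ω) = \frac{8 \left(361 - \omega^{2}\right)}{\left(\omega^{2} + 361\right)^{2}}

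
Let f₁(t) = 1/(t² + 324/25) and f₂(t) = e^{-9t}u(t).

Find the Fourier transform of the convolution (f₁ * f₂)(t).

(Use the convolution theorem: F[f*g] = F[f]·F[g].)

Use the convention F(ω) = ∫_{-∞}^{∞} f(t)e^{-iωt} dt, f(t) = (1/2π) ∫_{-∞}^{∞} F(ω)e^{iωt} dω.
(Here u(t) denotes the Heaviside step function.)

F[f₁*f₂](ω) = \frac{5 \pi e^{- \frac{18 \left|{\omega}\right|}{5}}}{18 \left(i \omega + 9\right)}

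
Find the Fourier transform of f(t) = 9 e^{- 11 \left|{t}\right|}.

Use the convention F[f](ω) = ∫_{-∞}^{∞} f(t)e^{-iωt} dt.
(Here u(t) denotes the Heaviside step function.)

F(ω) = \frac{198}{\omega^{2} + 121}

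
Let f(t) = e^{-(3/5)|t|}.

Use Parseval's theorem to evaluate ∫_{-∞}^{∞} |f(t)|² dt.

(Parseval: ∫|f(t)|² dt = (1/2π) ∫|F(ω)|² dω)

∫|f(t)|² dt = \frac{5}{3}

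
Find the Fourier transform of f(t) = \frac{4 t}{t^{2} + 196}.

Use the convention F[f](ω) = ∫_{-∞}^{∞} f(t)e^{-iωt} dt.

F(ω) = - 4 i \pi e^{- 14 \left|{\omega}\right|} \operatorname{sign}{\left(\omega \right)}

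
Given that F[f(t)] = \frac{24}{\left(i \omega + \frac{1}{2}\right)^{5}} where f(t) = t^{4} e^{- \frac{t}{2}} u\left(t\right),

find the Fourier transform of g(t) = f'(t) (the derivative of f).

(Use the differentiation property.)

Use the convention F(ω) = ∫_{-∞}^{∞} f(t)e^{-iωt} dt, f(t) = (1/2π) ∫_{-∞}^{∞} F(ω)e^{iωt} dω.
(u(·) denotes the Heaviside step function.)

F[g](ω) = \frac{768 i \omega}{\left(2 i \omega + 1\right)^{5}}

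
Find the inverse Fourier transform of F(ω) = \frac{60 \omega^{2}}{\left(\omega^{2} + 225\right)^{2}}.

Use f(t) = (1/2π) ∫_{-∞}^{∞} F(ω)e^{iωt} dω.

f(t) = \left(1 - 15 \left|{t}\right|\right) e^{- 15 \left|{t}\right|}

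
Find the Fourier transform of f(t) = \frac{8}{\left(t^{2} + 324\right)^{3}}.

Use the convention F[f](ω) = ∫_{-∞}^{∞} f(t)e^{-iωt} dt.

F(ω) = \frac{\pi \left(108 \omega^{2} + 18 \left|{\omega}\right| + 1\right) e^{- 18 \left|{\omega}\right|}}{629856}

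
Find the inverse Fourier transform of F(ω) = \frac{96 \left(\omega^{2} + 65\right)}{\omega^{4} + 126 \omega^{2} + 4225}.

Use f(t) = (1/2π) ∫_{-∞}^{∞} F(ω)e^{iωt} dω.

f(t) = 6 e^{- 8 \left|{t}\right|} \cos{\left(\left|{t}\right| \right)}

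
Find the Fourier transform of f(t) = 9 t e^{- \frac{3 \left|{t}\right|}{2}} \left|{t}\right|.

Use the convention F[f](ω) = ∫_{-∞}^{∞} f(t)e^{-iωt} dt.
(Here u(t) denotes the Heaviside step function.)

F(ω) = \frac{576 i \omega \left(4 \omega^{2} - 27\right)}{\left(4 \omega^{2} + 9\right)^{3}}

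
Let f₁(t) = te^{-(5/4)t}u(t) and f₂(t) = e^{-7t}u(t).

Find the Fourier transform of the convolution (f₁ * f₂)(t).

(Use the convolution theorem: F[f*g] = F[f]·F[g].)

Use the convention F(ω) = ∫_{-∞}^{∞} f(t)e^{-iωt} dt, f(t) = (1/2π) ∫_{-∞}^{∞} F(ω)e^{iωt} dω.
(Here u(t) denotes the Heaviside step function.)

F[f₁*f₂](ω) = \frac{16}{\left(i \omega + 7\right) \left(4 i \omega + 5\right)^{2}}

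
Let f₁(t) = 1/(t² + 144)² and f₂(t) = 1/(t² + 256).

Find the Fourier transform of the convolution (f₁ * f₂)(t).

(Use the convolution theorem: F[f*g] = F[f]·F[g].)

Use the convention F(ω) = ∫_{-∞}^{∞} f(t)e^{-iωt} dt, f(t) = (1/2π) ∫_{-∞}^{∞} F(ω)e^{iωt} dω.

F[f₁*f₂](ω) = \frac{\pi^{2} \left(12 \left|{\omega}\right| + 1\right) e^{- 28 \left|{\omega}\right|}}{55296}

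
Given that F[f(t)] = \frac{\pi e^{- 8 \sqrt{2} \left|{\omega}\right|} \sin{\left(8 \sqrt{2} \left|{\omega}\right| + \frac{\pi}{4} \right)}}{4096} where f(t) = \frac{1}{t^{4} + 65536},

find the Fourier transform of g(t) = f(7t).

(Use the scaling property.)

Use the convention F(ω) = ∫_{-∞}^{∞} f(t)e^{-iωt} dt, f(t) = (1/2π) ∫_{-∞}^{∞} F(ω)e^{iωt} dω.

F[g](ω) = \frac{\pi e^{- \frac{8 \sqrt{2} \left|{\omega}\right|}{7}} \sin{\left(\frac{8 \sqrt{2} \left|{\omega}\right|}{7} + \frac{\pi}{4} \right)}}{28672}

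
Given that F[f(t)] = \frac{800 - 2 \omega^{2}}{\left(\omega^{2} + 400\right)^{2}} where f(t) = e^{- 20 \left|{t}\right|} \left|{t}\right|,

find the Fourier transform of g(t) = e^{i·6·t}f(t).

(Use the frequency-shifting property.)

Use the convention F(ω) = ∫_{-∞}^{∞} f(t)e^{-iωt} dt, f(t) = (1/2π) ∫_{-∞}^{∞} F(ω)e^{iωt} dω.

F[g](ω) = \frac{2 \left(400 - \left(\omega - 6\right)^{2}\right)}{\left(\left(\omega - 6\right)^{2} + 400\right)^{2}}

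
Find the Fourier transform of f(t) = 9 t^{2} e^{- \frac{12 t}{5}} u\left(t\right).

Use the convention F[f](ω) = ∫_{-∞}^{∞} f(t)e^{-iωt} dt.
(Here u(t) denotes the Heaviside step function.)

F(ω) = \frac{2250}{\left(5 i \omega + 12\right)^{3}}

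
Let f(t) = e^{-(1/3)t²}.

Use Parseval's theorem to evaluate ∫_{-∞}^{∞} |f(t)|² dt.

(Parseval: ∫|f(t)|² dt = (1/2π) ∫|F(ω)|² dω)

∫|f(t)|² dt = \frac{\sqrt{6} \sqrt{\pi}}{2}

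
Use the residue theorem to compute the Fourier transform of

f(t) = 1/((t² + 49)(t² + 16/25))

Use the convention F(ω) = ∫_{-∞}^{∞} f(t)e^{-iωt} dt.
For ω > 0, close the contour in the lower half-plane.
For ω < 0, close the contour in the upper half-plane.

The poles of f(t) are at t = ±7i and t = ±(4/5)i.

Let g(z) = f(z)e^{-iωz}; for large |z| the factor e^{-iωz} decays in the lower half-plane when ω > 0 and in the upper half-plane when ω < 0.

Case ω > 0 (lower half-plane, clockwise contour ⇒ F(ω) = -2πi·ΣRes):
  Res_{z = - 7 i} g(z) = - \frac{25 i e^{- 7 \omega}}{16926}
  Res_{z = - \frac{4 i}{5}} g(z) = \frac{125 i e^{- \frac{4 \omega}{5}}}{9672}
  F(ω) = -2πi·ΣRes = - \frac{25 \pi e^{- 7 \omega}}{8463} + \frac{125 \pi e^{- \frac{4 \omega}{5}}}{4836}

Case ω < 0 (upper half-plane, counterclockwise contour ⇒ F(ω) = +2πi·ΣRes):
  Res_{z = 7 i} g(z) = \frac{25 i e^{7 \omega}}{16926}
  Res_{z = \frac{4 i}{5}} g(z) = - \frac{125 i e^{\frac{4 \omega}{5}}}{9672}
  F(ω) = 2πi·ΣRes = \frac{25 \pi \left(35 e^{\frac{4 \omega}{5}} - 4 e^{7 \omega}\right)}{33852}

Both cases combine into a single formula in |ω|:

F(ω) = - \frac{25 \pi e^{- 7 \left|{\omega}\right|}}{8463} + \frac{125 \pi e^{- \frac{4 \left|{\omega}\right|}{5}}}{4836}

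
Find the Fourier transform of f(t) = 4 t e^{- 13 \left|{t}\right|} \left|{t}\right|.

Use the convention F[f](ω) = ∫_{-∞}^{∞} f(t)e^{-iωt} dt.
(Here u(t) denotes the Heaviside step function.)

F(ω) = \frac{16 i \omega \left(\omega^{2} - 507\right)}{\left(\omega^{2} + 169\right)^{3}}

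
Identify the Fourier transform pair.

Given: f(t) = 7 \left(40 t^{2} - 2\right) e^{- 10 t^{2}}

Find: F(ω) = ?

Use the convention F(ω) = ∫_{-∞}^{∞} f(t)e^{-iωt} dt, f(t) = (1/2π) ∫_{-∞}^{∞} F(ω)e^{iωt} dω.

F(ω) = - \frac{7 \sqrt{10} \sqrt{\pi} \omega^{2} e^{- \frac{\omega^{2}}{40}}}{100}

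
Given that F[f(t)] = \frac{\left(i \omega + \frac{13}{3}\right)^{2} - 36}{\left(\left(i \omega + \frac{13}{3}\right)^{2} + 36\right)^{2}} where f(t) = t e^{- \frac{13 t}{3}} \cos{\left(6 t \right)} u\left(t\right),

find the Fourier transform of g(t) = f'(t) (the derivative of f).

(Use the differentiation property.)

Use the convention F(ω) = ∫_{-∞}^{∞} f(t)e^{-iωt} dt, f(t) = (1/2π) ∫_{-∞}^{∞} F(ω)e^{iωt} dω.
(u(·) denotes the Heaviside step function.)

F[g](ω) = \frac{9 i \omega \left(\left(3 i \omega + 13\right)^{2} - 324\right)}{\left(\left(3 i \omega + 13\right)^{2} + 324\right)^{2}}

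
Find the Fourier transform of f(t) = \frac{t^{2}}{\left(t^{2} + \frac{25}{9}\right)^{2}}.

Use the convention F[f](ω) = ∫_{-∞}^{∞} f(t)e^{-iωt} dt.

F(ω) = \frac{\pi \left(3 - 5 \left|{\omega}\right|\right) e^{- \frac{5 \left|{\omega}\right|}{3}}}{10}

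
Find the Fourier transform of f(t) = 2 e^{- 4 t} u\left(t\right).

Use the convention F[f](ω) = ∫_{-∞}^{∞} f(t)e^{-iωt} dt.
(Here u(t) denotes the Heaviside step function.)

F(ω) = \frac{2}{i \omega + 4}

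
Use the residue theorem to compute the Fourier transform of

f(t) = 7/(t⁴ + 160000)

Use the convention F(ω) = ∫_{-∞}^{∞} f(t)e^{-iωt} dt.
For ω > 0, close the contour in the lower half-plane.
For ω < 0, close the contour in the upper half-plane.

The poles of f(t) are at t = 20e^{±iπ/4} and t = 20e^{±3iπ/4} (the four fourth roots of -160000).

Let g(z) = f(z)e^{-iωz}; for large |z| the factor e^{-iωz} decays in the lower half-plane when ω > 0 and in the upper half-plane when ω < 0.

Case ω > 0 (lower half-plane, clockwise contour ⇒ F(ω) = -2πi·ΣRes):
  Res_{z = - 10 \sqrt{2} - 10 \sqrt{2} i} g(z) = \frac{7 \sqrt{2} i \left(1 - i\right) e^{10 \sqrt{2} \omega \left(-1 + i\right)}}{64000}
  Res_{z = 10 \sqrt{2} - 10 \sqrt{2} i} g(z) = \frac{7 \sqrt{2} i \left(1 + i\right) e^{- 10 \sqrt{2} \omega \left(1 + i\right)}}{64000}
  F(ω) = -2πi·ΣRes = \frac{7 \sqrt{2} \pi \left(1 - i\right) \left(e^{20 \sqrt{2} i \omega} + i\right) e^{- 10 \sqrt{2} \omega \left(1 + i\right)}}{32000} = \frac{7 \pi e^{- 10 \sqrt{2} \omega} \sin{\left(10 \sqrt{2} \omega + \frac{\pi}{4} \right)}}{8000}

Case ω < 0 (upper half-plane, counterclockwise contour ⇒ F(ω) = +2πi·ΣRes):
  Res_{z = 10 \sqrt{2} + 10 \sqrt{2} i} g(z) = \frac{7 \sqrt{2} i \left(-1 + i\right) e^{10 \sqrt{2} \omega \left(1 - i\right)}}{64000}
  Res_{z = - 10 \sqrt{2} + 10 \sqrt{2} i} g(z) = \frac{7 \sqrt{2} \left(1 - i\right) e^{10 \sqrt{2} \omega \left(1 + i\right)}}{64000}
  F(ω) = 2πi·ΣRes = - \frac{7 \sqrt{2} i \pi \left(i \left(1 - i\right) e^{10 \sqrt{2} \omega \left(1 - i\right)} - \left(1 - i\right) e^{10 \sqrt{2} \omega \left(1 + i\right)}\right)}{32000} = \frac{7 \pi e^{10 \sqrt{2} \omega} \cos{\left(10 \sqrt{2} \omega + \frac{\pi}{4} \right)}}{8000}

Both cases combine into a single formula in |ω|:

F(ω) = \frac{7 \pi e^{- 10 \sqrt{2} \left|{\omega}\right|} \sin{\left(10 \sqrt{2} \left|{\omega}\right| + \frac{\pi}{4} \right)}}{8000}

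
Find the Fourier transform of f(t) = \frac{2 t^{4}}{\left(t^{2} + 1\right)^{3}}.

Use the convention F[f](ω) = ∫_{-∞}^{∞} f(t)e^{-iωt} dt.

F(ω) = \frac{\pi \left(\omega^{2} - 5 \left|{\omega}\right| + 3\right) e^{- \left|{\omega}\right|}}{4}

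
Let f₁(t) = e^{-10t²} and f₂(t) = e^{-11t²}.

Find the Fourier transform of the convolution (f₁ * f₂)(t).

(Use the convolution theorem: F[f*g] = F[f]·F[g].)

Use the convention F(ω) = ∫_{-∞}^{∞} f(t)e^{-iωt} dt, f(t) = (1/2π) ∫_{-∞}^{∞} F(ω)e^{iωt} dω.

F[f₁*f₂](ω) = \frac{\sqrt{110} \pi e^{- \frac{21 \omega^{2}}{440}}}{110}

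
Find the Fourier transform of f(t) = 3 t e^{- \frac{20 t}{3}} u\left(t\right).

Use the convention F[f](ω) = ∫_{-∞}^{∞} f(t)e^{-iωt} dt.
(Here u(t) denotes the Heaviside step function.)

F(ω) = \frac{27}{\left(3 i \omega + 20\right)^{2}}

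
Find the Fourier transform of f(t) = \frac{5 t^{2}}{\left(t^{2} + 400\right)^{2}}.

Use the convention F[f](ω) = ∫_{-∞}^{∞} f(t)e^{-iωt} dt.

F(ω) = \frac{\pi \left(1 - 20 \left|{\omega}\right|\right) e^{- 20 \left|{\omega}\right|}}{8}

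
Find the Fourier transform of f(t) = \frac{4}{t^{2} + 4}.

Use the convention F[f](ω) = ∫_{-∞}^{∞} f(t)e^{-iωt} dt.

F(ω) = 2 \pi e^{- 2 \left|{\omega}\right|}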